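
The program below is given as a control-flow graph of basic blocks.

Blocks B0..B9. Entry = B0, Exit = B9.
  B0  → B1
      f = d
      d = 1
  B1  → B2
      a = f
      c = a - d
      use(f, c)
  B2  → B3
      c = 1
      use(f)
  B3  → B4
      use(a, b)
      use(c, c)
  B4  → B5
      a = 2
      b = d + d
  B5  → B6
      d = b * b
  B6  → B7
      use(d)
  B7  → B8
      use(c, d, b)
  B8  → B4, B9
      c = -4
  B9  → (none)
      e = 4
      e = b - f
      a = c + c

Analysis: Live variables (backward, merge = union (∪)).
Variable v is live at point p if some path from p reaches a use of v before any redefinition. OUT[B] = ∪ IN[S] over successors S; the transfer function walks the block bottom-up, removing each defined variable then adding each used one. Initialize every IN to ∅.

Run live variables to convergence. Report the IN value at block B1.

Answer: {b, d, f}

Trace:
Fixpoint table:
  B0:  IN={b, d}  OUT={b, d, f}
  B1:  IN={b, d, f}  OUT={a, b, d, f}
  B2:  IN={a, b, d, f}  OUT={a, b, c, d, f}
  B3:  IN={a, b, c, d, f}  OUT={c, d, f}
  B4:  IN={c, d, f}  OUT={b, c, f}
  B5:  IN={b, c, f}  OUT={b, c, d, f}
  B6:  IN={b, c, d, f}  OUT={b, c, d, f}
  B7:  IN={b, c, d, f}  OUT={b, d, f}
  B8:  IN={b, d, f}  OUT={b, c, d, f}
  B9:  IN={b, c, f}  OUT={}

Merge at B1: OUT[B1] = IN[B2] = {a, b, d, f}
Applying B1's transfer function to that OUT value gives IN[B1] (row B1 above).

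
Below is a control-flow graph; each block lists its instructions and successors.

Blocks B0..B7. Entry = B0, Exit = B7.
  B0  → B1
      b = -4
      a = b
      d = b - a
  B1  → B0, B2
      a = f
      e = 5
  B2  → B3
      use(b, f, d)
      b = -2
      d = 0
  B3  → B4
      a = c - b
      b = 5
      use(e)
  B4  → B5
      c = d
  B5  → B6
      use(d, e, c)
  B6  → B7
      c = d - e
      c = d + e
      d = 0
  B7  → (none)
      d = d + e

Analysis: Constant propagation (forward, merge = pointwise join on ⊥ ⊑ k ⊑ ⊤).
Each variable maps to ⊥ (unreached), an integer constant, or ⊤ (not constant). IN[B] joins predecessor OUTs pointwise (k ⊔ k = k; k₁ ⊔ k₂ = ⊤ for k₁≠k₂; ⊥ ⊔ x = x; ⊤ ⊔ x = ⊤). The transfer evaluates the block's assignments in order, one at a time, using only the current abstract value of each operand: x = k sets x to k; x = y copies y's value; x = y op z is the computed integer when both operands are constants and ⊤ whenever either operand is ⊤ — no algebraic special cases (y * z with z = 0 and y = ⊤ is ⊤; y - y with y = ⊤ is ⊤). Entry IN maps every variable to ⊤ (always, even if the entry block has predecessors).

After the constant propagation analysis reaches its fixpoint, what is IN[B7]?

Fixpoint table:
  B0:  IN=(all ⊤)  OUT={a:-4, b:-4, d:0; rest ⊤}
  B1:  IN={a:-4, b:-4, d:0; rest ⊤}  OUT={b:-4, d:0, e:5; rest ⊤}
  B2:  IN={b:-4, d:0, e:5; rest ⊤}  OUT={b:-2, d:0, e:5; rest ⊤}
  B3:  IN={b:-2, d:0, e:5; rest ⊤}  OUT={b:5, d:0, e:5; rest ⊤}
  B4:  IN={b:5, d:0, e:5; rest ⊤}  OUT={b:5, c:0, d:0, e:5; rest ⊤}
  B5:  IN={b:5, c:0, d:0, e:5; rest ⊤}  OUT={b:5, c:0, d:0, e:5; rest ⊤}
  B6:  IN={b:5, c:0, d:0, e:5; rest ⊤}  OUT={b:5, c:5, d:0, e:5; rest ⊤}
  B7:  IN={b:5, c:5, d:0, e:5; rest ⊤}  OUT={b:5, c:5, d:5, e:5; rest ⊤}

Merge at B7: IN[B7] = OUT[B6] = {a: ⊤, b: 5, c: 5, d: 0, e: 5, f: ⊤}

Answer: {a: ⊤, b: 5, c: 5, d: 0, e: 5, f: ⊤}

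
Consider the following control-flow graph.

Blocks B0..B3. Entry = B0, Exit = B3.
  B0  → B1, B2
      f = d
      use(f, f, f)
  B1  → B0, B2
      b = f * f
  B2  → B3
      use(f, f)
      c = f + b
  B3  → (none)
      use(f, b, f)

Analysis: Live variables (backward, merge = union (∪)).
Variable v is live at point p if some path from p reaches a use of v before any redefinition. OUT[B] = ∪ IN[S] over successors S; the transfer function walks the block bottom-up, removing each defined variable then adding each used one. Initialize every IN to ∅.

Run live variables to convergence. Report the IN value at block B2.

Per-block solution:
  B0: | IN={b, d} | OUT={b, d, f}
  B1: | IN={d, f} | OUT={b, d, f}
  B2: | IN={b, f} | OUT={b, f}
  B3: | IN={b, f} | OUT={}

Merge at B2: OUT[B2] = IN[B3] = {b, f}
Applying B2's transfer function to that OUT value gives IN[B2] (row B2 above).

Answer: {b, f}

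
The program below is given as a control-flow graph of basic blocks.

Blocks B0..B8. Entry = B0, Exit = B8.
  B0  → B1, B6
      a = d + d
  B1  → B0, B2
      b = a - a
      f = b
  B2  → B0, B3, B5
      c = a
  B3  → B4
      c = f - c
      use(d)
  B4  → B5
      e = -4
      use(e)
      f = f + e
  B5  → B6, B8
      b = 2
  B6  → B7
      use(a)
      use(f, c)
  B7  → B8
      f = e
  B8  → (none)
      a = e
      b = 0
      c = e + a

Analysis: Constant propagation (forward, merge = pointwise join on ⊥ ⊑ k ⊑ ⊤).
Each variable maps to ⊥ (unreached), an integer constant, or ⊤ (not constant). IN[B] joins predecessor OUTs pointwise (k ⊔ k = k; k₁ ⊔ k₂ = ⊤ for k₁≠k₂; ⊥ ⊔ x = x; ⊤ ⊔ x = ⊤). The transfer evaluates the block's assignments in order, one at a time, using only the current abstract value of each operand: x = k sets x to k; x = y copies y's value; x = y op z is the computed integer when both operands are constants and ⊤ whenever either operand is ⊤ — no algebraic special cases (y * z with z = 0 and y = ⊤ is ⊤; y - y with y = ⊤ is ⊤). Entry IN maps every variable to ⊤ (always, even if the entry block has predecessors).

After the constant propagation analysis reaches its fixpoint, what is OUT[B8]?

Answer: {a: ⊤, b: 0, c: ⊤, d: ⊤, e: ⊤, f: ⊤}

Working:
Converged values:
  B0: | IN=(all ⊤) | OUT=(all ⊤)
  B1: | IN=(all ⊤) | OUT=(all ⊤)
  B2: | IN=(all ⊤) | OUT=(all ⊤)
  B3: | IN=(all ⊤) | OUT=(all ⊤)
  B4: | IN=(all ⊤) | OUT={e:-4; rest ⊤}
  B5: | IN=(all ⊤) | OUT={b:2; rest ⊤}
  B6: | IN=(all ⊤) | OUT=(all ⊤)
  B7: | IN=(all ⊤) | OUT=(all ⊤)
  B8: | IN=(all ⊤) | OUT={b:0; rest ⊤}

Merge at B8: IN[B8] = OUT[B5] ⊔ OUT[B7] = {a: ⊤, b: ⊤, c: ⊤, d: ⊤, e: ⊤, f: ⊤}
Applying B8's transfer function to that IN value gives OUT[B8] (row B8 above).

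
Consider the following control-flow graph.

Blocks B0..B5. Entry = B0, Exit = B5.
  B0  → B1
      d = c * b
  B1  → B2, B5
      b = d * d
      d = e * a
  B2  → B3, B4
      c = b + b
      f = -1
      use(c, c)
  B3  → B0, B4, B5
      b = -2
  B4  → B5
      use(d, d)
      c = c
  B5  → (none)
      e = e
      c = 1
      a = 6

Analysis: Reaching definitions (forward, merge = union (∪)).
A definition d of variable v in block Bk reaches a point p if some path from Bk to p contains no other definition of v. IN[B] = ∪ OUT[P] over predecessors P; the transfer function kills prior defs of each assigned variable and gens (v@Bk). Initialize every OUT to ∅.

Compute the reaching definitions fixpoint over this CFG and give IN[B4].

Converged values:
  B0:  IN={b@B3, c@B2, d@B1, f@B2}  OUT={b@B3, c@B2, d@B0, f@B2}
  B1:  IN={b@B3, c@B2, d@B0, f@B2}  OUT={b@B1, c@B2, d@B1, f@B2}
  B2:  IN={b@B1, c@B2, d@B1, f@B2}  OUT={b@B1, c@B2, d@B1, f@B2}
  B3:  IN={b@B1, c@B2, d@B1, f@B2}  OUT={b@B3, c@B2, d@B1, f@B2}
  B4:  IN={b@B1, b@B3, c@B2, d@B1, f@B2}  OUT={b@B1, b@B3, c@B4, d@B1, f@B2}
  B5:  IN={b@B1, b@B3, c@B2, c@B4, d@B1, f@B2}  OUT={a@B5, b@B1, b@B3, c@B5, d@B1, e@B5, f@B2}

Merge at B4: IN[B4] = OUT[B2] ⊔ OUT[B3] = {b@B1, b@B3, c@B2, d@B1, f@B2}

Answer: {b@B1, b@B3, c@B2, d@B1, f@B2}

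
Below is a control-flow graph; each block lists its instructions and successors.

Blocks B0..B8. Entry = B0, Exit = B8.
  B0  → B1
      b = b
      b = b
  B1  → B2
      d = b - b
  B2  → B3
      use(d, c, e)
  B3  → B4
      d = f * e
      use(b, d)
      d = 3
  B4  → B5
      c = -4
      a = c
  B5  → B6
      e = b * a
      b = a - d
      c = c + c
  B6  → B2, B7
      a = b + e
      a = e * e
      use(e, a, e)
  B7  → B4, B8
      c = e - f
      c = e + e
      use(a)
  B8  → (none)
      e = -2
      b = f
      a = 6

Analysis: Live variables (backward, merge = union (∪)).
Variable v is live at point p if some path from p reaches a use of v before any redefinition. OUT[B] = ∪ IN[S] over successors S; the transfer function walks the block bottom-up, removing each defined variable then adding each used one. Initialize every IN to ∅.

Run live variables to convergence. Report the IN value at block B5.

Answer: {a, b, c, d, f}

Working:
Converged values:
  B0:  IN={b, c, e, f}  OUT={b, c, e, f}
  B1:  IN={b, c, e, f}  OUT={b, c, d, e, f}
  B2:  IN={b, c, d, e, f}  OUT={b, e, f}
  B3:  IN={b, e, f}  OUT={b, d, f}
  B4:  IN={b, d, f}  OUT={a, b, c, d, f}
  B5:  IN={a, b, c, d, f}  OUT={b, c, d, e, f}
  B6:  IN={b, c, d, e, f}  OUT={a, b, c, d, e, f}
  B7:  IN={a, b, d, e, f}  OUT={b, d, f}
  B8:  IN={f}  OUT={}

Merge at B5: OUT[B5] = IN[B6] = {b, c, d, e, f}
Applying B5's transfer function to that OUT value gives IN[B5] (row B5 above).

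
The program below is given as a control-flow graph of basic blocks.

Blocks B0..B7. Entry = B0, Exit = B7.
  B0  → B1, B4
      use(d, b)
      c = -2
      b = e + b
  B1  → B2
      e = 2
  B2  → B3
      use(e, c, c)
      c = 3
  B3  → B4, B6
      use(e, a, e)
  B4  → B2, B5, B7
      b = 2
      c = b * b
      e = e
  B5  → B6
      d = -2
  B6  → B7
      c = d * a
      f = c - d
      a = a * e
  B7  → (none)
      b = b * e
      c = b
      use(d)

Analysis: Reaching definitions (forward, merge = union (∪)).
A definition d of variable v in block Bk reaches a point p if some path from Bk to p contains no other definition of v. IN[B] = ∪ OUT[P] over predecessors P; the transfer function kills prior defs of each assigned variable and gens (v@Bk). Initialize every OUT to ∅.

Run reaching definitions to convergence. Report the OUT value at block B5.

Answer: {b@B4, c@B4, d@B5, e@B4}

Working:
Per-block solution:
  B0: | IN={} | OUT={b@B0, c@B0}
  B1: | IN={b@B0, c@B0} | OUT={b@B0, c@B0, e@B1}
  B2: | IN={b@B0, b@B4, c@B0, c@B4, e@B1, e@B4} | OUT={b@B0, b@B4, c@B2, e@B1, e@B4}
  B3: | IN={b@B0, b@B4, c@B2, e@B1, e@B4} | OUT={b@B0, b@B4, c@B2, e@B1, e@B4}
  B4: | IN={b@B0, b@B4, c@B0, c@B2, e@B1, e@B4} | OUT={b@B4, c@B4, e@B4}
  B5: | IN={b@B4, c@B4, e@B4} | OUT={b@B4, c@B4, d@B5, e@B4}
  B6: | IN={b@B0, b@B4, c@B2, c@B4, d@B5, e@B1, e@B4} | OUT={a@B6, b@B0, b@B4, c@B6, d@B5, e@B1, e@B4, f@B6}
  B7: | IN={a@B6, b@B0, b@B4, c@B4, c@B6, d@B5, e@B1, e@B4, f@B6} | OUT={a@B6, b@B7, c@B7, d@B5, e@B1, e@B4, f@B6}

Merge at B5: IN[B5] = OUT[B4] = {b@B4, c@B4, e@B4}
Applying B5's transfer function to that IN value gives OUT[B5] (row B5 above).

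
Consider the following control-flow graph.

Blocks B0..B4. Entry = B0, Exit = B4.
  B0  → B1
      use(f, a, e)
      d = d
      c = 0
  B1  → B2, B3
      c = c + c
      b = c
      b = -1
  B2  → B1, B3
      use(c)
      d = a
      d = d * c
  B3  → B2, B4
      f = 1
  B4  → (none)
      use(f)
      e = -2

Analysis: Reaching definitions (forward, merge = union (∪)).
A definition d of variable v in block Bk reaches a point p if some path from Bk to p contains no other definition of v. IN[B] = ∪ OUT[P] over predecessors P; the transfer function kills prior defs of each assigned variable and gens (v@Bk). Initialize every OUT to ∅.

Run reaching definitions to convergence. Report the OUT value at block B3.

Per-block solution:
  B0: | IN={} | OUT={c@B0, d@B0}
  B1: | IN={b@B1, c@B0, c@B1, d@B0, d@B2, f@B3} | OUT={b@B1, c@B1, d@B0, d@B2, f@B3}
  B2: | IN={b@B1, c@B1, d@B0, d@B2, f@B3} | OUT={b@B1, c@B1, d@B2, f@B3}
  B3: | IN={b@B1, c@B1, d@B0, d@B2, f@B3} | OUT={b@B1, c@B1, d@B0, d@B2, f@B3}
  B4: | IN={b@B1, c@B1, d@B0, d@B2, f@B3} | OUT={b@B1, c@B1, d@B0, d@B2, e@B4, f@B3}

Merge at B3: IN[B3] = OUT[B1] ⊔ OUT[B2] = {b@B1, c@B1, d@B0, d@B2, f@B3}
Applying B3's transfer function to that IN value gives OUT[B3] (row B3 above).

Answer: {b@B1, c@B1, d@B0, d@B2, f@B3}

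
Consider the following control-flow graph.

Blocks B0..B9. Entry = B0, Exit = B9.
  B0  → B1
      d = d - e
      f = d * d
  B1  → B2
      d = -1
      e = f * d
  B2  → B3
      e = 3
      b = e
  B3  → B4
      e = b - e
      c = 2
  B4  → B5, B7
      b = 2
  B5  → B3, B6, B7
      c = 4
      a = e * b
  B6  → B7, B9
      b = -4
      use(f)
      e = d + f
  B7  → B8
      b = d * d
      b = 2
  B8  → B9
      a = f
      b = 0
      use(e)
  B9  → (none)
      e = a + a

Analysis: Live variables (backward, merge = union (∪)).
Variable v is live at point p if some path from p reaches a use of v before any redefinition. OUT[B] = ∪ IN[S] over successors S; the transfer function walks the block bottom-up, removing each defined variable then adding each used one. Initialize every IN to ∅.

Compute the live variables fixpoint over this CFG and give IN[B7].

Converged values:
  B0:   IN={d, e}   OUT={f}
  B1:   IN={f}   OUT={d, f}
  B2:   IN={d, f}   OUT={b, d, e, f}
  B3:   IN={b, d, e, f}   OUT={d, e, f}
  B4:   IN={d, e, f}   OUT={b, d, e, f}
  B5:   IN={b, d, e, f}   OUT={a, b, d, e, f}
  B6:   IN={a, d, f}   OUT={a, d, e, f}
  B7:   IN={d, e, f}   OUT={e, f}
  B8:   IN={e, f}   OUT={a}
  B9:   IN={a}   OUT={}

Merge at B7: OUT[B7] = IN[B8] = {e, f}
Applying B7's transfer function to that OUT value gives IN[B7] (row B7 above).

Answer: {d, e, f}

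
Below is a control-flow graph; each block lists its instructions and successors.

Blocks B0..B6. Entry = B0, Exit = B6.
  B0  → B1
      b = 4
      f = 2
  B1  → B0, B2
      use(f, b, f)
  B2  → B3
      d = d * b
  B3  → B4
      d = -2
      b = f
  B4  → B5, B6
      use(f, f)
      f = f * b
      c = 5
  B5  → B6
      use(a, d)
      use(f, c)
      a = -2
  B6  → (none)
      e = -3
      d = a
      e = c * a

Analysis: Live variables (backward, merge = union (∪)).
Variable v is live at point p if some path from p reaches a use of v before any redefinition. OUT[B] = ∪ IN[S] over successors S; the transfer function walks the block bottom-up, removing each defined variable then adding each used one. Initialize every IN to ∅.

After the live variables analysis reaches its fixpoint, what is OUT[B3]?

Answer: {a, b, d, f}

Derivation:
Per-block solution:
  B0: | IN={a, d} | OUT={a, b, d, f}
  B1: | IN={a, b, d, f} | OUT={a, b, d, f}
  B2: | IN={a, b, d, f} | OUT={a, f}
  B3: | IN={a, f} | OUT={a, b, d, f}
  B4: | IN={a, b, d, f} | OUT={a, c, d, f}
  B5: | IN={a, c, d, f} | OUT={a, c}
  B6: | IN={a, c} | OUT={}

Merge at B3: OUT[B3] = IN[B4] = {a, b, d, f}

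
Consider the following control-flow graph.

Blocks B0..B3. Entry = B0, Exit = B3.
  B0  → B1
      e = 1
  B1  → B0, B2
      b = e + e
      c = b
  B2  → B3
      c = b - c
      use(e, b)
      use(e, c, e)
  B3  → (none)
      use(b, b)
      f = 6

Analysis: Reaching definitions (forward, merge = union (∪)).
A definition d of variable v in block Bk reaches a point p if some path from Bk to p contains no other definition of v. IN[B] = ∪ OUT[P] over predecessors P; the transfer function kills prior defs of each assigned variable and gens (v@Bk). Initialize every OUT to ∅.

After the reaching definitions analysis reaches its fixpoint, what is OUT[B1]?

Per-block solution:
  B0:  IN={b@B1, c@B1, e@B0}  OUT={b@B1, c@B1, e@B0}
  B1:  IN={b@B1, c@B1, e@B0}  OUT={b@B1, c@B1, e@B0}
  B2:  IN={b@B1, c@B1, e@B0}  OUT={b@B1, c@B2, e@B0}
  B3:  IN={b@B1, c@B2, e@B0}  OUT={b@B1, c@B2, e@B0, f@B3}

Merge at B1: IN[B1] = OUT[B0] = {b@B1, c@B1, e@B0}
Applying B1's transfer function to that IN value gives OUT[B1] (row B1 above).

Answer: {b@B1, c@B1, e@B0}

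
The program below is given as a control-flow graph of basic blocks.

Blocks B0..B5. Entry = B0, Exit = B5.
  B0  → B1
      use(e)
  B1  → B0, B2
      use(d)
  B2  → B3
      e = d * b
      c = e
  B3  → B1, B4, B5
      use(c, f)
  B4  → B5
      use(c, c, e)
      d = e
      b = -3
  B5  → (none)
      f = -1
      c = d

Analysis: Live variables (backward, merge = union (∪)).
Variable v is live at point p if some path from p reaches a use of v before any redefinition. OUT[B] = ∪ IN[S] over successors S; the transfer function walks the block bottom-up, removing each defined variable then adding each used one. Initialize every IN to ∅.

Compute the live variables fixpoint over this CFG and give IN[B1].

Per-block solution:
  B0:   IN={b, d, e, f}   OUT={b, d, e, f}
  B1:   IN={b, d, e, f}   OUT={b, d, e, f}
  B2:   IN={b, d, f}   OUT={b, c, d, e, f}
  B3:   IN={b, c, d, e, f}   OUT={b, c, d, e, f}
  B4:   IN={c, e}   OUT={d}
  B5:   IN={d}   OUT={}

Merge at B1: OUT[B1] = IN[B0] ⊔ IN[B2] = {b, d, e, f}
Applying B1's transfer function to that OUT value gives IN[B1] (row B1 above).

Answer: {b, d, e, f}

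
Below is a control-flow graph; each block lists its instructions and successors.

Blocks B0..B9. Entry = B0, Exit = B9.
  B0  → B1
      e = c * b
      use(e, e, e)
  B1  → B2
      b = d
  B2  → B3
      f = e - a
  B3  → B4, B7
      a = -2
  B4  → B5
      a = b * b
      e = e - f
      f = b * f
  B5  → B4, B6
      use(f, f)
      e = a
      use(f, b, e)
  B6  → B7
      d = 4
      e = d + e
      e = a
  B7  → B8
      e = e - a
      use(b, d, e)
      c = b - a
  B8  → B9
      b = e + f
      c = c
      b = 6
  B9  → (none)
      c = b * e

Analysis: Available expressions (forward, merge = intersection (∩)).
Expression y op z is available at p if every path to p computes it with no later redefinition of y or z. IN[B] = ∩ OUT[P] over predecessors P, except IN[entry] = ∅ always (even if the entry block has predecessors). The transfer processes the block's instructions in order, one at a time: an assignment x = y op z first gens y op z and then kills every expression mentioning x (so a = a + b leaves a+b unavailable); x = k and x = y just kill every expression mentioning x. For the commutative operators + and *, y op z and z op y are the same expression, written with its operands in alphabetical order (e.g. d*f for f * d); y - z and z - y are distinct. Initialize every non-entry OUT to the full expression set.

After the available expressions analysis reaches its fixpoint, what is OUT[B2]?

Converged values:
  B0: | IN={} | OUT={b*c}
  B1: | IN={b*c} | OUT={}
  B2: | IN={} | OUT={e-a}
  B3: | IN={e-a} | OUT={}
  B4: | IN={} | OUT={b*b}
  B5: | IN={b*b} | OUT={b*b}
  B6: | IN={b*b} | OUT={b*b}
  B7: | IN={} | OUT={b-a}
  B8: | IN={b-a} | OUT={e+f}
  B9: | IN={e+f} | OUT={b*e, e+f}

Merge at B2: IN[B2] = OUT[B1] = {}
Applying B2's transfer function to that IN value gives OUT[B2] (row B2 above).

Answer: {e-a}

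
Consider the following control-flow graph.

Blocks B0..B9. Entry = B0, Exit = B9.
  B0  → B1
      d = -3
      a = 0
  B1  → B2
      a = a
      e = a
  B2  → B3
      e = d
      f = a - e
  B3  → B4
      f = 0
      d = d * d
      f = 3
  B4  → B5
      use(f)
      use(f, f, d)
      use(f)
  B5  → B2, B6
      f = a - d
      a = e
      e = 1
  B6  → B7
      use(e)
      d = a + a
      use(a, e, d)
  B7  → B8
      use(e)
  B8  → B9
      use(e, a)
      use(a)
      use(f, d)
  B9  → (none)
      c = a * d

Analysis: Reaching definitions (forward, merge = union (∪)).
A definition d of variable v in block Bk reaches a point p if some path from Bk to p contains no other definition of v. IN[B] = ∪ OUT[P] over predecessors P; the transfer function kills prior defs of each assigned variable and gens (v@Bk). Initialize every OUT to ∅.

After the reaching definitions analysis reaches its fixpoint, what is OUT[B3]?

Answer: {a@B1, a@B5, d@B3, e@B2, f@B3}

Trace:
Converged values:
  B0: | IN={} | OUT={a@B0, d@B0}
  B1: | IN={a@B0, d@B0} | OUT={a@B1, d@B0, e@B1}
  B2: | IN={a@B1, a@B5, d@B0, d@B3, e@B1, e@B5, f@B5} | OUT={a@B1, a@B5, d@B0, d@B3, e@B2, f@B2}
  B3: | IN={a@B1, a@B5, d@B0, d@B3, e@B2, f@B2} | OUT={a@B1, a@B5, d@B3, e@B2, f@B3}
  B4: | IN={a@B1, a@B5, d@B3, e@B2, f@B3} | OUT={a@B1, a@B5, d@B3, e@B2, f@B3}
  B5: | IN={a@B1, a@B5, d@B3, e@B2, f@B3} | OUT={a@B5, d@B3, e@B5, f@B5}
  B6: | IN={a@B5, d@B3, e@B5, f@B5} | OUT={a@B5, d@B6, e@B5, f@B5}
  B7: | IN={a@B5, d@B6, e@B5, f@B5} | OUT={a@B5, d@B6, e@B5, f@B5}
  B8: | IN={a@B5, d@B6, e@B5, f@B5} | OUT={a@B5, d@B6, e@B5, f@B5}
  B9: | IN={a@B5, d@B6, e@B5, f@B5} | OUT={a@B5, c@B9, d@B6, e@B5, f@B5}

Merge at B3: IN[B3] = OUT[B2] = {a@B1, a@B5, d@B0, d@B3, e@B2, f@B2}
Applying B3's transfer function to that IN value gives OUT[B3] (row B3 above).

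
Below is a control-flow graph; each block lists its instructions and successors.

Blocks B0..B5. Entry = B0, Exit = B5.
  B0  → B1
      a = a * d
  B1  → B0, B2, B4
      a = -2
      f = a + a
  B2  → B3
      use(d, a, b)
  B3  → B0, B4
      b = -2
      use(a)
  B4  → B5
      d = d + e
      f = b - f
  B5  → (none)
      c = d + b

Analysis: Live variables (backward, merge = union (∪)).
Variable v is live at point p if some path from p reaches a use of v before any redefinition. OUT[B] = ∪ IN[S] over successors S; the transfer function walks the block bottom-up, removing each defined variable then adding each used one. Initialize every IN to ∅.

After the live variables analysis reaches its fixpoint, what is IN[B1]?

Answer: {b, d, e}

Derivation:
Per-block solution:
  B0:  IN={a, b, d, e}  OUT={b, d, e}
  B1:  IN={b, d, e}  OUT={a, b, d, e, f}
  B2:  IN={a, b, d, e, f}  OUT={a, d, e, f}
  B3:  IN={a, d, e, f}  OUT={a, b, d, e, f}
  B4:  IN={b, d, e, f}  OUT={b, d}
  B5:  IN={b, d}  OUT={}

Merge at B1: OUT[B1] = IN[B0] ⊔ IN[B2] ⊔ IN[B4] = {a, b, d, e, f}
Applying B1's transfer function to that OUT value gives IN[B1] (row B1 above).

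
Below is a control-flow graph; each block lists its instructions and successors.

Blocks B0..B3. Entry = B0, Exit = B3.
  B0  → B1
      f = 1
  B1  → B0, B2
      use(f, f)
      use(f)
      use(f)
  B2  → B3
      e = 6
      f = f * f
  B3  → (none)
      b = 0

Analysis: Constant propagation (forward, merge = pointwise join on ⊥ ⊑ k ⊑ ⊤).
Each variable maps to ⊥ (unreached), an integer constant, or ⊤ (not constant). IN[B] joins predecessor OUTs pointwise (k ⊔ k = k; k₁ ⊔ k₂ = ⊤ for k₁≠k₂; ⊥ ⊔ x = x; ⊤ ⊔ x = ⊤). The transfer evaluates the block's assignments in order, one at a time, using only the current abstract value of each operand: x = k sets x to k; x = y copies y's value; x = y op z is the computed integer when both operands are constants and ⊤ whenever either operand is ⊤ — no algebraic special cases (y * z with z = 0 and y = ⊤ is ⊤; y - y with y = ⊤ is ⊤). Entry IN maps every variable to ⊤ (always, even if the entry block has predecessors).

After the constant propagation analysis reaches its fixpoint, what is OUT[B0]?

Per-block solution:
  B0: | IN=(all ⊤) | OUT={f:1; rest ⊤}
  B1: | IN={f:1; rest ⊤} | OUT={f:1; rest ⊤}
  B2: | IN={f:1; rest ⊤} | OUT={e:6, f:1; rest ⊤}
  B3: | IN={e:6, f:1; rest ⊤} | OUT={b:0, e:6, f:1; rest ⊤}

Merge at B0 (entry node, so the boundary value (all ⊤) is joined with the incoming edge(s)): IN[B0] = (all ⊤) ⊔ OUT[B1] = {a: ⊤, b: ⊤, c: ⊤, d: ⊤, e: ⊤, f: ⊤}
Applying B0's transfer function to that IN value gives OUT[B0] (row B0 above).

Answer: {a: ⊤, b: ⊤, c: ⊤, d: ⊤, e: ⊤, f: 1}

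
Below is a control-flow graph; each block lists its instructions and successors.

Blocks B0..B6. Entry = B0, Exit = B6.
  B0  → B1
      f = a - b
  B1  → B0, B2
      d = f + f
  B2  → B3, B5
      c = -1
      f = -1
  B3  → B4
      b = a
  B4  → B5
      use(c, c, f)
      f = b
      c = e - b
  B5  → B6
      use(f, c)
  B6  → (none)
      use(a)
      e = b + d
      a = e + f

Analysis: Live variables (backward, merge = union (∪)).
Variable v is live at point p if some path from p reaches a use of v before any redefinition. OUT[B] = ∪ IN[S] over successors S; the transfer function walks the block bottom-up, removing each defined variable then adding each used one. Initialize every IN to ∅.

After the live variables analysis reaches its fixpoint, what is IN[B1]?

Converged values:
  B0:   IN={a, b, e}   OUT={a, b, e, f}
  B1:   IN={a, b, e, f}   OUT={a, b, d, e}
  B2:   IN={a, b, d, e}   OUT={a, b, c, d, e, f}
  B3:   IN={a, c, d, e, f}   OUT={a, b, c, d, e, f}
  B4:   IN={a, b, c, d, e, f}   OUT={a, b, c, d, f}
  B5:   IN={a, b, c, d, f}   OUT={a, b, d, f}
  B6:   IN={a, b, d, f}   OUT={}

Merge at B1: OUT[B1] = IN[B0] ⊔ IN[B2] = {a, b, d, e}
Applying B1's transfer function to that OUT value gives IN[B1] (row B1 above).

Answer: {a, b, e, f}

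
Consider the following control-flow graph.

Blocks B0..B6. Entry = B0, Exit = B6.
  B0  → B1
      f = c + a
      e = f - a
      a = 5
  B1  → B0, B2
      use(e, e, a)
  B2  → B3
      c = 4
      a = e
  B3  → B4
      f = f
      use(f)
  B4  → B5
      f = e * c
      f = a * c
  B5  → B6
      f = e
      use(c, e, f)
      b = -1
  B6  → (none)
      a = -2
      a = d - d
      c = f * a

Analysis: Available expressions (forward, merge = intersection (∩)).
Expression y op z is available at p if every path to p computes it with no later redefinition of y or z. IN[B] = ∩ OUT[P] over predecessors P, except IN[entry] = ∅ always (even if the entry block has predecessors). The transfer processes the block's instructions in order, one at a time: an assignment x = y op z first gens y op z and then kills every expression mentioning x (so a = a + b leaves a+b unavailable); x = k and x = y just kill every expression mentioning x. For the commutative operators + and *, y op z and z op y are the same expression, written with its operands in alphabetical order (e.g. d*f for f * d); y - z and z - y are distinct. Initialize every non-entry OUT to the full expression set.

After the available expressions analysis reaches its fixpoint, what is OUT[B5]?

Converged values:
  B0:   IN={}   OUT={}
  B1:   IN={}   OUT={}
  B2:   IN={}   OUT={}
  B3:   IN={}   OUT={}
  B4:   IN={}   OUT={a*c, c*e}
  B5:   IN={a*c, c*e}   OUT={a*c, c*e}
  B6:   IN={a*c, c*e}   OUT={a*f, d-d}

Merge at B5: IN[B5] = OUT[B4] = {a*c, c*e}
Applying B5's transfer function to that IN value gives OUT[B5] (row B5 above).

Answer: {a*c, c*e}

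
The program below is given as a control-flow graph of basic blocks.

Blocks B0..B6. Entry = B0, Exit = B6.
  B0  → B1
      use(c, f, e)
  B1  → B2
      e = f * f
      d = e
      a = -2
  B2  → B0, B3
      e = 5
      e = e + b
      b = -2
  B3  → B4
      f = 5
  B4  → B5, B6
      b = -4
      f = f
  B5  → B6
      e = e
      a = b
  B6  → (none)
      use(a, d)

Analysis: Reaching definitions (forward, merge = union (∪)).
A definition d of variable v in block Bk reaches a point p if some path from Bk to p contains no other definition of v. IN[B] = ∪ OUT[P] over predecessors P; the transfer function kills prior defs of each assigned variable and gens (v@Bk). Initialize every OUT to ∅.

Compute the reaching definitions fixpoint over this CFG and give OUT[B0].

Answer: {a@B1, b@B2, d@B1, e@B2}

Working:
Per-block solution:
  B0: | IN={a@B1, b@B2, d@B1, e@B2} | OUT={a@B1, b@B2, d@B1, e@B2}
  B1: | IN={a@B1, b@B2, d@B1, e@B2} | OUT={a@B1, b@B2, d@B1, e@B1}
  B2: | IN={a@B1, b@B2, d@B1, e@B1} | OUT={a@B1, b@B2, d@B1, e@B2}
  B3: | IN={a@B1, b@B2, d@B1, e@B2} | OUT={a@B1, b@B2, d@B1, e@B2, f@B3}
  B4: | IN={a@B1, b@B2, d@B1, e@B2, f@B3} | OUT={a@B1, b@B4, d@B1, e@B2, f@B4}
  B5: | IN={a@B1, b@B4, d@B1, e@B2, f@B4} | OUT={a@B5, b@B4, d@B1, e@B5, f@B4}
  B6: | IN={a@B1, a@B5, b@B4, d@B1, e@B2, e@B5, f@B4} | OUT={a@B1, a@B5, b@B4, d@B1, e@B2, e@B5, f@B4}

Merge at B0 (entry node, so the boundary value {} is joined with the incoming edge(s)): IN[B0] = {} ⊔ OUT[B2] = {a@B1, b@B2, d@B1, e@B2}
Applying B0's transfer function to that IN value gives OUT[B0] (row B0 above).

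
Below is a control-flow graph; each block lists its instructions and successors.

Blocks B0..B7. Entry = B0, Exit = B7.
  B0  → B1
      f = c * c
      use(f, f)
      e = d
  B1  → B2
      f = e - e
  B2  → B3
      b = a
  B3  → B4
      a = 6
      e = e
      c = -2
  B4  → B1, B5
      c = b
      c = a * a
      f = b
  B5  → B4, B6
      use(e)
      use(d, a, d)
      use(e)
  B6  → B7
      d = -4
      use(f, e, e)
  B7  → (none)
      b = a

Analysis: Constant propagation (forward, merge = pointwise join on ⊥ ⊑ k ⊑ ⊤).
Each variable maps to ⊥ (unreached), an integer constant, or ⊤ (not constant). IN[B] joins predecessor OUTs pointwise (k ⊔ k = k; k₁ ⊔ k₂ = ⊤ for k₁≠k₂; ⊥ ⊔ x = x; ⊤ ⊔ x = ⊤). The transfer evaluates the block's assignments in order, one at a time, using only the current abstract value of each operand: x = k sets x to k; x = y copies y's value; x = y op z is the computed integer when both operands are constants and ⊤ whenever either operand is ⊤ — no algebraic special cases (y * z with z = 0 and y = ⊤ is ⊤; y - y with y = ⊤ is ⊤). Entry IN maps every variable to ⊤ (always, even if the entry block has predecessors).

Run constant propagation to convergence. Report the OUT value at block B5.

Answer: {a: 6, b: ⊤, c: 36, d: ⊤, e: ⊤, f: ⊤}

Working:
Converged values:
  B0:   IN=(all ⊤)   OUT=(all ⊤)
  B1:   IN=(all ⊤)   OUT=(all ⊤)
  B2:   IN=(all ⊤)   OUT=(all ⊤)
  B3:   IN=(all ⊤)   OUT={a:6, c:-2; rest ⊤}
  B4:   IN={a:6; rest ⊤}   OUT={a:6, c:36; rest ⊤}
  B5:   IN={a:6, c:36; rest ⊤}   OUT={a:6, c:36; rest ⊤}
  B6:   IN={a:6, c:36; rest ⊤}   OUT={a:6, c:36, d:-4; rest ⊤}
  B7:   IN={a:6, c:36, d:-4; rest ⊤}   OUT={a:6, b:6, c:36, d:-4; rest ⊤}

Merge at B5: IN[B5] = OUT[B4] = {a: 6, b: ⊤, c: 36, d: ⊤, e: ⊤, f: ⊤}
Applying B5's transfer function to that IN value gives OUT[B5] (row B5 above).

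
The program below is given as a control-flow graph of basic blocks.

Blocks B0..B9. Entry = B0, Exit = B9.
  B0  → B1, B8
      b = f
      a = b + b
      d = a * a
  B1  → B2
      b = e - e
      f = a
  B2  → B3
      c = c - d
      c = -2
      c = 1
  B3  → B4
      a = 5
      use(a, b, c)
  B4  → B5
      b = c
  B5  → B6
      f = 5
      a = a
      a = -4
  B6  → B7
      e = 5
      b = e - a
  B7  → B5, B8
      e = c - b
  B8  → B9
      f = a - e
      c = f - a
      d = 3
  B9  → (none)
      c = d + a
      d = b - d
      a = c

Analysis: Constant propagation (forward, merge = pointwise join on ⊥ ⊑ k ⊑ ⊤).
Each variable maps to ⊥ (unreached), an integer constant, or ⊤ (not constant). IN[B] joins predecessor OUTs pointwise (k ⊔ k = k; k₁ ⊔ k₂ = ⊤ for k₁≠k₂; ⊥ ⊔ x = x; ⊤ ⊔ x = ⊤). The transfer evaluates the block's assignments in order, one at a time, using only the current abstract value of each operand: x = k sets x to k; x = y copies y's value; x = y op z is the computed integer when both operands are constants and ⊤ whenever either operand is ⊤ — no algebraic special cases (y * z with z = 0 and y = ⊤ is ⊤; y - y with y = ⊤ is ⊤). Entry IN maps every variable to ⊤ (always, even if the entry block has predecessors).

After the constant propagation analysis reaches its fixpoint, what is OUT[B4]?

Converged values:
  B0:   IN=(all ⊤)   OUT=(all ⊤)
  B1:   IN=(all ⊤)   OUT=(all ⊤)
  B2:   IN=(all ⊤)   OUT={c:1; rest ⊤}
  B3:   IN={c:1; rest ⊤}   OUT={a:5, c:1; rest ⊤}
  B4:   IN={a:5, c:1; rest ⊤}   OUT={a:5, b:1, c:1; rest ⊤}
  B5:   IN={c:1; rest ⊤}   OUT={a:-4, c:1, f:5; rest ⊤}
  B6:   IN={a:-4, c:1, f:5; rest ⊤}   OUT={a:-4, b:9, c:1, e:5, f:5; rest ⊤}
  B7:   IN={a:-4, b:9, c:1, e:5, f:5; rest ⊤}   OUT={a:-4, b:9, c:1, e:-8, f:5; rest ⊤}
  B8:   IN=(all ⊤)   OUT={d:3; rest ⊤}
  B9:   IN={d:3; rest ⊤}   OUT=(all ⊤)

Merge at B4: IN[B4] = OUT[B3] = {a: 5, b: ⊤, c: 1, d: ⊤, e: ⊤, f: ⊤}
Applying B4's transfer function to that IN value gives OUT[B4] (row B4 above).

Answer: {a: 5, b: 1, c: 1, d: ⊤, e: ⊤, f: ⊤}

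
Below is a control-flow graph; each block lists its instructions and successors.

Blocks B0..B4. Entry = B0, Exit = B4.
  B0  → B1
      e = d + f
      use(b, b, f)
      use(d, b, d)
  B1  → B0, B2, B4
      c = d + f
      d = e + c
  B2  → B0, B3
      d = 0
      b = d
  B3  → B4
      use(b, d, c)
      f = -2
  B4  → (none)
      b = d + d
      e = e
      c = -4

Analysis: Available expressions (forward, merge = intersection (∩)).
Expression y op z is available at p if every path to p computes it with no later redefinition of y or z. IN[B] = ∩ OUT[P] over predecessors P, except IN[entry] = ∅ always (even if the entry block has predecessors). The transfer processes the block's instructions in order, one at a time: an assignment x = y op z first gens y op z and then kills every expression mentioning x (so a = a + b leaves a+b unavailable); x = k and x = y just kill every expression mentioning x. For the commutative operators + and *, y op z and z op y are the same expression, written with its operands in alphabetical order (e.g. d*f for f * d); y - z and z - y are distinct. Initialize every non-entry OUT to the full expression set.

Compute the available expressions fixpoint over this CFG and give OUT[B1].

Answer: {c+e}

Working:
Per-block solution:
  B0: | IN={} | OUT={d+f}
  B1: | IN={d+f} | OUT={c+e}
  B2: | IN={c+e} | OUT={c+e}
  B3: | IN={c+e} | OUT={c+e}
  B4: | IN={c+e} | OUT={d+d}

Merge at B1: IN[B1] = OUT[B0] = {d+f}
Applying B1's transfer function to that IN value gives OUT[B1] (row B1 above).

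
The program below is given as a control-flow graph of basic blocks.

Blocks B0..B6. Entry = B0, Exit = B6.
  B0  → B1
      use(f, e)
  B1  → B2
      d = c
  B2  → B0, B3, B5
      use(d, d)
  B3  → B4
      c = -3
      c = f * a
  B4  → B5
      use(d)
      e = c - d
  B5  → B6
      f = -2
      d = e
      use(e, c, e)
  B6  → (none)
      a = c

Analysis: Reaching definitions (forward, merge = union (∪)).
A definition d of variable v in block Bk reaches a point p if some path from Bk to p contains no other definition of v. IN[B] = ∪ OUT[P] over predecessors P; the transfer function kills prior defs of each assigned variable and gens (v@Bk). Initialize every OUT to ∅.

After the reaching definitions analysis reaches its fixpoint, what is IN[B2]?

Converged values:
  B0:  IN={d@B1}  OUT={d@B1}
  B1:  IN={d@B1}  OUT={d@B1}
  B2:  IN={d@B1}  OUT={d@B1}
  B3:  IN={d@B1}  OUT={c@B3, d@B1}
  B4:  IN={c@B3, d@B1}  OUT={c@B3, d@B1, e@B4}
  B5:  IN={c@B3, d@B1, e@B4}  OUT={c@B3, d@B5, e@B4, f@B5}
  B6:  IN={c@B3, d@B5, e@B4, f@B5}  OUT={a@B6, c@B3, d@B5, e@B4, f@B5}

Merge at B2: IN[B2] = OUT[B1] = {d@B1}

Answer: {d@B1}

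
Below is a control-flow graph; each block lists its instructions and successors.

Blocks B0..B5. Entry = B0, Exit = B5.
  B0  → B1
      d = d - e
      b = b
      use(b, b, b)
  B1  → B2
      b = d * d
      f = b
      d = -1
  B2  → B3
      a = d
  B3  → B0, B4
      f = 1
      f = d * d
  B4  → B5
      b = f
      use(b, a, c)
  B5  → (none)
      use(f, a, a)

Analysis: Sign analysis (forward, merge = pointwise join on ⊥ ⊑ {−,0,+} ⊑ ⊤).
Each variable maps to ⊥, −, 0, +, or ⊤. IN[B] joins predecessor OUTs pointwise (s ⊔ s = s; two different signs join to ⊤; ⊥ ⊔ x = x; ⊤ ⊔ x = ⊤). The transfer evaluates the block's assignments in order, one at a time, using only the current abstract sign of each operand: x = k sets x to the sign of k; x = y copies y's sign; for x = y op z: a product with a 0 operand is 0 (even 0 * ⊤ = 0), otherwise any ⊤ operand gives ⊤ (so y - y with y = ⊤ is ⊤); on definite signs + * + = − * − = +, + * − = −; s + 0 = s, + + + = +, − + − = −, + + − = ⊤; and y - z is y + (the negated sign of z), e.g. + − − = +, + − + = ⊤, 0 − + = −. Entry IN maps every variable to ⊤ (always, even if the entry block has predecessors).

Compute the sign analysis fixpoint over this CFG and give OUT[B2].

Per-block solution:
  B0:  IN=(all ⊤)  OUT=(all ⊤)
  B1:  IN=(all ⊤)  OUT={d:-; rest ⊤}
  B2:  IN={d:-; rest ⊤}  OUT={a:-, d:-; rest ⊤}
  B3:  IN={a:-, d:-; rest ⊤}  OUT={a:-, d:-, f:+; rest ⊤}
  B4:  IN={a:-, d:-, f:+; rest ⊤}  OUT={a:-, b:+, d:-, f:+; rest ⊤}
  B5:  IN={a:-, b:+, d:-, f:+; rest ⊤}  OUT={a:-, b:+, d:-, f:+; rest ⊤}

Merge at B2: IN[B2] = OUT[B1] = {a: ⊤, b: ⊤, c: ⊤, d: -, e: ⊤, f: ⊤}
Applying B2's transfer function to that IN value gives OUT[B2] (row B2 above).

Answer: {a: -, b: ⊤, c: ⊤, d: -, e: ⊤, f: ⊤}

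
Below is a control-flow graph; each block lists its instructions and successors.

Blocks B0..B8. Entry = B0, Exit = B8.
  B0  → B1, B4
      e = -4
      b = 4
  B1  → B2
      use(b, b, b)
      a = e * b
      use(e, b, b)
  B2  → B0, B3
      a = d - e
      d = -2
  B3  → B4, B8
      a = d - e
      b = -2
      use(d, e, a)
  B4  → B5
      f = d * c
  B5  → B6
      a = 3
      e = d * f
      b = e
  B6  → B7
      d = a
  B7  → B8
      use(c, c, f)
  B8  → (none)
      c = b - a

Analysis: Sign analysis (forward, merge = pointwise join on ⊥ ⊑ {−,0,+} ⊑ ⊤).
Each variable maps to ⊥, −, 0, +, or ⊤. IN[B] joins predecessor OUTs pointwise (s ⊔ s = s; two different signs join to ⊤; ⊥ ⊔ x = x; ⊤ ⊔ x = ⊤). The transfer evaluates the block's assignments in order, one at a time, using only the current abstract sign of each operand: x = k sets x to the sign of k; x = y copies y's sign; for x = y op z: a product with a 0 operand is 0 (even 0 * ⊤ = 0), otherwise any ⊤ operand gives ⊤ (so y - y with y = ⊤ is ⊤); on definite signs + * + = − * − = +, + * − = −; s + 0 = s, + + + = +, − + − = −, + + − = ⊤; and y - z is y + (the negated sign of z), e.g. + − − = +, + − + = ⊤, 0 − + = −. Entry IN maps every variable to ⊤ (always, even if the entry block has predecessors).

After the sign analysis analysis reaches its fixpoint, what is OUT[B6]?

Per-block solution:
  B0:   IN=(all ⊤)   OUT={b:+, e:-; rest ⊤}
  B1:   IN={b:+, e:-; rest ⊤}   OUT={a:-, b:+, e:-; rest ⊤}
  B2:   IN={a:-, b:+, e:-; rest ⊤}   OUT={b:+, d:-, e:-; rest ⊤}
  B3:   IN={b:+, d:-, e:-; rest ⊤}   OUT={b:-, d:-, e:-; rest ⊤}
  B4:   IN={e:-; rest ⊤}   OUT={e:-; rest ⊤}
  B5:   IN={e:-; rest ⊤}   OUT={a:+; rest ⊤}
  B6:   IN={a:+; rest ⊤}   OUT={a:+, d:+; rest ⊤}
  B7:   IN={a:+, d:+; rest ⊤}   OUT={a:+, d:+; rest ⊤}
  B8:   IN=(all ⊤)   OUT=(all ⊤)

Merge at B6: IN[B6] = OUT[B5] = {a: +, b: ⊤, c: ⊤, d: ⊤, e: ⊤, f: ⊤}
Applying B6's transfer function to that IN value gives OUT[B6] (row B6 above).

Answer: {a: +, b: ⊤, c: ⊤, d: +, e: ⊤, f: ⊤}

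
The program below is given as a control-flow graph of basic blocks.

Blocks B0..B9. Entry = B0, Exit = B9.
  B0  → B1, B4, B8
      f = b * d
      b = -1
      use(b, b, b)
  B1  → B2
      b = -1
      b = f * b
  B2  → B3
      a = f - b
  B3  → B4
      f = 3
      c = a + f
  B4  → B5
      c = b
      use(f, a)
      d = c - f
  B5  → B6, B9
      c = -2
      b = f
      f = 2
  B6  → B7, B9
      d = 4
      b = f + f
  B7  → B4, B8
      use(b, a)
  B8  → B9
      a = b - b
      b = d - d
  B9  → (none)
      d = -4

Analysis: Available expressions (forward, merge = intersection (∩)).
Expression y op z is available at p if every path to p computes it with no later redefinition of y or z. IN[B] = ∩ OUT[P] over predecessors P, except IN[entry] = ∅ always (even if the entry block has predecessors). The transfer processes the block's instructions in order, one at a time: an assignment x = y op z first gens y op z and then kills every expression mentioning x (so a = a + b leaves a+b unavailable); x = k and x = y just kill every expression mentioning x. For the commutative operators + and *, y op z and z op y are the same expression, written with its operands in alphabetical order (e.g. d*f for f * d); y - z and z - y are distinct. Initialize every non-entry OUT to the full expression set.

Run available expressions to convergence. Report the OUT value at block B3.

Per-block solution:
  B0:   IN={}   OUT={}
  B1:   IN={}   OUT={}
  B2:   IN={}   OUT={f-b}
  B3:   IN={f-b}   OUT={a+f}
  B4:   IN={}   OUT={c-f}
  B5:   IN={c-f}   OUT={}
  B6:   IN={}   OUT={f+f}
  B7:   IN={f+f}   OUT={f+f}
  B8:   IN={}   OUT={d-d}
  B9:   IN={}   OUT={}

Merge at B3: IN[B3] = OUT[B2] = {f-b}
Applying B3's transfer function to that IN value gives OUT[B3] (row B3 above).

Answer: {a+f}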